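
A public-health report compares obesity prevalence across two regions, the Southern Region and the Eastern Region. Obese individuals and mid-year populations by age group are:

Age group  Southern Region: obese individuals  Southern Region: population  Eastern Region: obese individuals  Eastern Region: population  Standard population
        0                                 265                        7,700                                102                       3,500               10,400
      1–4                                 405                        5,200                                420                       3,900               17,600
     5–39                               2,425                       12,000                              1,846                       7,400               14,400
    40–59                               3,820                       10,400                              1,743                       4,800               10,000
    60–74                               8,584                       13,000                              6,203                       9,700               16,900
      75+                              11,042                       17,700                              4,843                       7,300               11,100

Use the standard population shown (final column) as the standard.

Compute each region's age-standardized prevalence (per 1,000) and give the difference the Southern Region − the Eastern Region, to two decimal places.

Age-specific rates per 1,000 for the Southern Region: 34.416, 77.885, 202.083, 367.308, 660.308, 623.842.
For the Eastern Region: 29.143, 107.692, 249.459, 363.125, 639.485, 663.425.
Standard total = 80,400; weights = 0.1294, 0.2189, 0.1791, 0.1244, 0.2102, 0.1381.
The Southern Region: 0.1294×34.416 + 0.2189×77.885 + 0.1791×202.083 + 0.1244×367.308 + 0.2102×660.308 + 0.1381×623.842 = 328.3036 per 1,000.
The Eastern Region: 0.1294×29.143 + 0.2189×107.692 + 0.1791×249.459 + 0.1244×363.125 + 0.2102×639.485 + 0.1381×663.425 = 343.1995 per 1,000.
Difference = 328.3036 − 343.1995 = -14.8959.

-14.90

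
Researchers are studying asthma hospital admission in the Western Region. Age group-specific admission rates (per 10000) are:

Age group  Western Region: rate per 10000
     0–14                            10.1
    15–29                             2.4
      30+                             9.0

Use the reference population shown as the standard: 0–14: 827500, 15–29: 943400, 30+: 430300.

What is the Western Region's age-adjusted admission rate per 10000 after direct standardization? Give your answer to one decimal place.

Standard total = 2201200; weights = 0.3759, 0.4286, 0.1955.
Standardized rate: 0.3759×10.1 + 0.4286×2.4 + 0.1955×9.0 = 6.5849 per 10000.

6.6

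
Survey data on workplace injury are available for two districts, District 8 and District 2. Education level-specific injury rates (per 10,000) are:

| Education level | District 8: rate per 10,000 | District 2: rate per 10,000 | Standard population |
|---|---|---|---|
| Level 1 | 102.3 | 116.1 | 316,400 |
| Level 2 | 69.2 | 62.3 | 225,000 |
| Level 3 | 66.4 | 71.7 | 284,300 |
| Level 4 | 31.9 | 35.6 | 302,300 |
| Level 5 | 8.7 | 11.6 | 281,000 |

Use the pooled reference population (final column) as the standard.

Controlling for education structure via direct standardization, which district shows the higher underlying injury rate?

Standard total = 1,409,000; weights = 0.2246, 0.1597, 0.2018, 0.2145, 0.1994.
District 8: 0.2246×102.3 + 0.1597×69.2 + 0.2018×66.4 + 0.2145×31.9 + 0.1994×8.7 = 55.9995 per 10,000.
District 2: 0.2246×116.1 + 0.1597×62.3 + 0.2018×71.7 + 0.2145×35.6 + 0.1994×11.6 = 60.4381 per 10,000.

District 2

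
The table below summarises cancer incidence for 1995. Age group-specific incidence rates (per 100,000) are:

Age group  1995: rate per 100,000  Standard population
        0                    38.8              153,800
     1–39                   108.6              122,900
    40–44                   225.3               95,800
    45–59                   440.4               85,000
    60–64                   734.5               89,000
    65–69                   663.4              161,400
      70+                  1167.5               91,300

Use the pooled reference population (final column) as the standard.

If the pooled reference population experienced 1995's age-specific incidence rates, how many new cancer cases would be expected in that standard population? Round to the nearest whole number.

3574

Expected new cancer cases = Σ (standard pop × age-specific rate ÷ 100,000)
= 153,800×38.8/100,000 + 122,900×108.6/100,000 + 95,800×225.3/100,000 + 85,000×440.4/100,000 + 89,000×734.5/100,000 + 161,400×663.4/100,000 + 91,300×1167.5/100,000
= 59.67 + 133.47 + 215.84 + 374.34 + 653.71 + 1070.73 + 1065.93 = 3573.68.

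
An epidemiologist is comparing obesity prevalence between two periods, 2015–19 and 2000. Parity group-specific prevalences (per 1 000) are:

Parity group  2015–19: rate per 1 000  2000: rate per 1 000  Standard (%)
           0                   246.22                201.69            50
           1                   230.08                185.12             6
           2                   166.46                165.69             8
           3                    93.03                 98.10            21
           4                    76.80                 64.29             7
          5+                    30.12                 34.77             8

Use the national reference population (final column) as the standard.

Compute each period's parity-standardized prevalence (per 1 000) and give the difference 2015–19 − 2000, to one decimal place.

24.5

Standard weights: 0.50, 0.06, 0.08, 0.21, 0.07, 0.08.
2015–19: 0.5000×246.22 + 0.0600×230.08 + 0.0800×166.46 + 0.2100×93.03 + 0.0700×76.80 + 0.0800×30.12 = 177.5535 per 1 000.
2000: 0.5000×201.69 + 0.0600×185.12 + 0.0800×165.69 + 0.2100×98.10 + 0.0700×64.29 + 0.0800×34.77 = 153.0903 per 1 000.
Difference = 177.5535 − 153.0903 = 24.4632.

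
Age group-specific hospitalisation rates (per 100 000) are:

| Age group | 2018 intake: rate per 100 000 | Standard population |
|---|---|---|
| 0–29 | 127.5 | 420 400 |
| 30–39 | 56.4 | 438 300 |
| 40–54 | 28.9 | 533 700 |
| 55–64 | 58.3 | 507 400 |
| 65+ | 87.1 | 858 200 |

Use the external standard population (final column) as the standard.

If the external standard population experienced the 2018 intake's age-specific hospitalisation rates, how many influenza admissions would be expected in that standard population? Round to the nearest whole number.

Expected influenza admissions = Σ (standard pop × age-specific rate ÷ 100 000)
= 420 400×127.5/100 000 + 438 300×56.4/100 000 + 533 700×28.9/100 000 + 507 400×58.3/100 000 + 858 200×87.1/100 000
= 536.01 + 247.20 + 154.24 + 295.81 + 747.49 = 1980.76.

1981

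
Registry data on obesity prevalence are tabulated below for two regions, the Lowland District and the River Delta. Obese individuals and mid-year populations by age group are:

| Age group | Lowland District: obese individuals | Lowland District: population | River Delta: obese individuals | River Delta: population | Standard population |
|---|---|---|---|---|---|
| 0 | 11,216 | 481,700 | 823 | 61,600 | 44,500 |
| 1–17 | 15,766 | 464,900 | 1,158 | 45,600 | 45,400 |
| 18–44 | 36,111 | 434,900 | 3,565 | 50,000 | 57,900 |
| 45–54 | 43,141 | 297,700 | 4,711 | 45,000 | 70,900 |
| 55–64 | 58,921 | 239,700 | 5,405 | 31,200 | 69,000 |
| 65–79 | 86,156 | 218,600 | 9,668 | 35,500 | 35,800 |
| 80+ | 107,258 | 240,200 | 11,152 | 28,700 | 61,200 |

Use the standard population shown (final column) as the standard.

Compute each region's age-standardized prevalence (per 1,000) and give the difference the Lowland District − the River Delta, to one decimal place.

Age-specific rates per 1,000 for the Lowland District: 23.284, 33.913, 83.033, 144.914, 245.811, 394.126, 446.536.
For the River Delta: 13.360, 25.395, 71.300, 104.689, 173.237, 272.338, 388.571.
Standard total = 384,700; weights = 0.1157, 0.1180, 0.1505, 0.1843, 0.1794, 0.0931, 0.1591.
The Lowland District: 0.1157×23.284 + 0.1180×33.913 + 0.1505×83.033 + 0.1843×144.914 + 0.1794×245.811 + 0.0931×394.126 + 0.1591×446.536 = 197.7035 per 1,000.
The River Delta: 0.1157×13.360 + 0.1180×25.395 + 0.1505×71.300 + 0.1843×104.689 + 0.1794×173.237 + 0.0931×272.338 + 0.1591×388.571 = 152.7991 per 1,000.
Difference = 197.7035 − 152.7991 = 44.9044.

44.9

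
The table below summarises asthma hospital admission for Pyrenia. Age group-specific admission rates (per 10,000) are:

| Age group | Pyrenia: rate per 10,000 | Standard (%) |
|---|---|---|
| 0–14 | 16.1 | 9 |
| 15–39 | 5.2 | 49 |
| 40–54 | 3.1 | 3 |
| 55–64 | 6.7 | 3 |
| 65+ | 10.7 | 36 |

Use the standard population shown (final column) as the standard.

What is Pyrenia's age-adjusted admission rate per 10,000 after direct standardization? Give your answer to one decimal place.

8.1

Standard weights: 0.09, 0.49, 0.03, 0.03, 0.36.
Standardized rate: 0.0900×16.1 + 0.4900×5.2 + 0.0300×3.1 + 0.0300×6.7 + 0.3600×10.7 = 8.1430 per 10,000.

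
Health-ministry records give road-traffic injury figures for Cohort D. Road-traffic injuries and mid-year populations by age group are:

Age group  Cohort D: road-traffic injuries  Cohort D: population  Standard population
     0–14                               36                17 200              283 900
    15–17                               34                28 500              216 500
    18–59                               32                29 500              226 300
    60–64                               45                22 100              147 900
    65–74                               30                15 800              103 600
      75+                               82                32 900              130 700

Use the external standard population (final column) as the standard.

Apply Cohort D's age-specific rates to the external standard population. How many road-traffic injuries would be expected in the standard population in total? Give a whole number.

1922

Age-specific rates per 100 000 for Cohort D: 209.30, 119.30, 108.47, 203.62, 189.87, 249.24.
Expected road-traffic injuries = Σ (standard pop × age-specific rate ÷ 100 000)
= 283 900×209.30/100 000 + 216 500×119.30/100 000 + 226 300×108.47/100 000 + 147 900×203.62/100 000 + 103 600×189.87/100 000 + 130 700×249.24/100 000
= 594.21 + 258.28 + 245.48 + 301.15 + 196.71 + 325.76 = 1921.59.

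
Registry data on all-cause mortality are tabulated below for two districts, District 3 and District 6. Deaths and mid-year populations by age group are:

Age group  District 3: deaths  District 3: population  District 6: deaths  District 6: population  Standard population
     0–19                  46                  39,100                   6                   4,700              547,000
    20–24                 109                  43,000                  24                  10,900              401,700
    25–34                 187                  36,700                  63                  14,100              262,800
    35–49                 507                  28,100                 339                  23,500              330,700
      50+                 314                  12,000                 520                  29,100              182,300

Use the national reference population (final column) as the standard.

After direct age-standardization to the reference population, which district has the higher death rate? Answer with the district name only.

Age-specific rates per 1,000 for District 3: 1.176, 2.535, 5.095, 18.043, 26.167.
For District 6: 1.277, 2.202, 4.468, 14.426, 17.869.
Standard total = 1,724,500; weights = 0.3172, 0.2329, 0.1524, 0.1918, 0.1057.
District 3: 0.3172×1.176 + 0.2329×2.535 + 0.1524×5.095 + 0.1918×18.043 + 0.1057×26.167 = 7.9662 per 1,000.
District 6: 0.3172×1.277 + 0.2329×2.202 + 0.1524×4.468 + 0.1918×14.426 + 0.1057×17.869 = 6.2540 per 1,000.
The crude rates (7.32 vs 11.57) would put District 6 higher, but that reflects its age composition; once standardized to a common age structure, District 3 has the higher underlying rate.

District 3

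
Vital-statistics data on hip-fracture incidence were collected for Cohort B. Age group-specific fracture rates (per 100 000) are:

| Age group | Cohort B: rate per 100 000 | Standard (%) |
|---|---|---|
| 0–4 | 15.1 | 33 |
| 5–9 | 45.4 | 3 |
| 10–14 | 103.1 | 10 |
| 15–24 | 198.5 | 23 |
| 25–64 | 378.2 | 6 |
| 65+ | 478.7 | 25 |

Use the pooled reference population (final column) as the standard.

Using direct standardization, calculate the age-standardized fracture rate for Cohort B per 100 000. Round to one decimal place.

Standard weights: 0.33, 0.03, 0.10, 0.23, 0.06, 0.25.
Standardized rate: 0.3300×15.1 + 0.0300×45.4 + 0.1000×103.1 + 0.2300×198.5 + 0.0600×378.2 + 0.2500×478.7 = 204.6770 per 100 000.

204.7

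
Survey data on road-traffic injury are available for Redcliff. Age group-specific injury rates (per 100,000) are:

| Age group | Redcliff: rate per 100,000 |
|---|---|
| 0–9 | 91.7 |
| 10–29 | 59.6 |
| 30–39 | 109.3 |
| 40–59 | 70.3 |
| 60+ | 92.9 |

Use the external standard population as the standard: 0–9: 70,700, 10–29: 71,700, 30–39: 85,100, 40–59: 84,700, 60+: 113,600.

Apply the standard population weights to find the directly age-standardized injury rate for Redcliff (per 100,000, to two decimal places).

Standard total = 425,800; weights = 0.1660, 0.1684, 0.1999, 0.1989, 0.2668.
Standardized rate: 0.1660×91.7 + 0.1684×59.6 + 0.1999×109.3 + 0.1989×70.3 + 0.2668×92.9 = 85.8755 per 100,000.

85.88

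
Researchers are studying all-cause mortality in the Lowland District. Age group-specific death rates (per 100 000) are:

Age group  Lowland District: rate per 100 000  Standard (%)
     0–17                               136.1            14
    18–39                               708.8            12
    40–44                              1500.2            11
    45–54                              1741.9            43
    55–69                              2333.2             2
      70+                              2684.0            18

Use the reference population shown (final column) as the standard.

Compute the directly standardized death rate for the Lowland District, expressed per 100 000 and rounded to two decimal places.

1547.93

Standard weights: 0.14, 0.12, 0.11, 0.43, 0.02, 0.18.
Standardized rate: 0.1400×136.1 + 0.1200×708.8 + 0.1100×1500.2 + 0.4300×1741.9 + 0.0200×2333.2 + 0.1800×2684.0 = 1547.9330 per 100 000.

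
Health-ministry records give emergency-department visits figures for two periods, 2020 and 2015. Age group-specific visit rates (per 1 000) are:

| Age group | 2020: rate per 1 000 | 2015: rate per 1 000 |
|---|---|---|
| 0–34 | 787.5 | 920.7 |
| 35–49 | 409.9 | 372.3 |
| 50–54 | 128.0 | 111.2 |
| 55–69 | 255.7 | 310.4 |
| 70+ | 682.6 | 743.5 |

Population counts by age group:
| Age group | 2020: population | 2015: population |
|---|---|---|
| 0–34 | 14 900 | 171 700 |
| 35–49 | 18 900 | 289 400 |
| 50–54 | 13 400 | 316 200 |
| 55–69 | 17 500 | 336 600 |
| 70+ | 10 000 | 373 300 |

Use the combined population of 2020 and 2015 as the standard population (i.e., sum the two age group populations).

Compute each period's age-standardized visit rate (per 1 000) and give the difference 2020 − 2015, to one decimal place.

-32.3

Combined standard total = 1 561 900; weights = 0.1195, 0.1974, 0.2110, 0.2267, 0.2454.
2020: 0.1195×787.5 + 0.1974×409.9 + 0.2110×128.0 + 0.2267×255.7 + 0.2454×682.6 = 427.4873 per 1 000.
2015: 0.1195×920.7 + 0.1974×372.3 + 0.2110×111.2 + 0.2267×310.4 + 0.2454×743.5 = 459.7800 per 1 000.
Difference = 427.4873 − 459.7800 = -32.2927.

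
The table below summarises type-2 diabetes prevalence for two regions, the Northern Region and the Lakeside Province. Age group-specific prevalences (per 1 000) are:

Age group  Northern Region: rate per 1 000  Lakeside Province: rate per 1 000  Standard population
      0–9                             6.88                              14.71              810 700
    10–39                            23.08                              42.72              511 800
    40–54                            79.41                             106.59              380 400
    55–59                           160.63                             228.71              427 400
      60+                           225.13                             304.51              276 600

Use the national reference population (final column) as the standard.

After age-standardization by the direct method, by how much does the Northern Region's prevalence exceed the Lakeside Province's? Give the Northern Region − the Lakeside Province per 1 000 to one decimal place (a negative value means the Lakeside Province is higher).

Standard total = 2 406 900; weights = 0.3368, 0.2126, 0.1580, 0.1776, 0.1149.
The Northern Region: 0.3368×6.88 + 0.2126×23.08 + 0.1580×79.41 + 0.1776×160.63 + 0.1149×225.13 = 74.1708 per 1 000.
The Lakeside Province: 0.3368×14.71 + 0.2126×42.72 + 0.1580×106.59 + 0.1776×228.71 + 0.1149×304.51 = 106.4915 per 1 000.
Difference = 74.1708 − 106.4915 = -32.3207.

-32.3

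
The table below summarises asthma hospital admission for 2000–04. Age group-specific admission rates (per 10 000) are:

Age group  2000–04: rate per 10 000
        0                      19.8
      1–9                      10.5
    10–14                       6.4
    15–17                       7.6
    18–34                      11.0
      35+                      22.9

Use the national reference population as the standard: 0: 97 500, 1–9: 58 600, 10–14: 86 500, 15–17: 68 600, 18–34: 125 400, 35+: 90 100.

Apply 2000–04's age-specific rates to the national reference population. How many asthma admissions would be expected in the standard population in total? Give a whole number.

Expected asthma admissions = Σ (standard pop × age-specific rate ÷ 10 000)
= 97 500×19.8/10 000 + 58 600×10.5/10 000 + 86 500×6.4/10 000 + 68 600×7.6/10 000 + 125 400×11.0/10 000 + 90 100×22.9/10 000
= 193.05 + 61.53 + 55.36 + 52.14 + 137.94 + 206.33 = 706.35.

706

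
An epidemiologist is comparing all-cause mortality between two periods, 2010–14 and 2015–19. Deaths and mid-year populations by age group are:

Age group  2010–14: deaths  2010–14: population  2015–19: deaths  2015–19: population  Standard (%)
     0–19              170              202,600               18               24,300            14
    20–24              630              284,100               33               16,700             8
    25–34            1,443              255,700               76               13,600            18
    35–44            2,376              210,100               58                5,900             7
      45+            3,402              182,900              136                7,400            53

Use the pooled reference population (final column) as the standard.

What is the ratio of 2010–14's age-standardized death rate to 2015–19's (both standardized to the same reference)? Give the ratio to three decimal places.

Age-specific rates per 1,000 for 2010–14: 0.839, 2.218, 5.643, 11.309, 18.600.
For 2015–19: 0.741, 1.976, 5.588, 9.831, 18.378.
Standard weights: 0.14, 0.08, 0.18, 0.07, 0.53.
2010–14: 0.1400×0.839 + 0.0800×2.218 + 0.1800×5.643 + 0.0700×11.309 + 0.5300×18.600 = 11.9605 per 1,000.
2015–19: 0.1400×0.741 + 0.0800×1.976 + 0.1800×5.588 + 0.0700×9.831 + 0.5300×18.378 = 11.6963 per 1,000.
Ratio = 11.9605 ÷ 11.6963 = 1.02258.

1.023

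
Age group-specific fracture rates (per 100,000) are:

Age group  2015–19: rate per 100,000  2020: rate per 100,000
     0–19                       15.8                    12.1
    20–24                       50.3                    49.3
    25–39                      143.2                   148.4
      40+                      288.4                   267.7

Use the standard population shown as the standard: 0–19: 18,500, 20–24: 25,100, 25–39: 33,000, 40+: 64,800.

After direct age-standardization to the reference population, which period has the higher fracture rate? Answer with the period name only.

Standard total = 141,400; weights = 0.1308, 0.1775, 0.2334, 0.4583.
2015–19: 0.1308×15.8 + 0.1775×50.3 + 0.2334×143.2 + 0.4583×288.4 = 176.5824 per 100,000.
2020: 0.1308×12.1 + 0.1775×49.3 + 0.2334×148.4 + 0.4583×267.7 = 167.6481 per 100,000.

2015–19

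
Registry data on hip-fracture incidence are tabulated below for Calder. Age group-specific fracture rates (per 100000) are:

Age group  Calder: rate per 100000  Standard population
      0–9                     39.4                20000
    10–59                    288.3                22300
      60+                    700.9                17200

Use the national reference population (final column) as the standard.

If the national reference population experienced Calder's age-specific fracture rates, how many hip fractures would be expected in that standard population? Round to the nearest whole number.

Expected hip fractures = Σ (standard pop × age-specific rate ÷ 100000)
= 20000×39.4/100000 + 22300×288.3/100000 + 17200×700.9/100000
= 7.88 + 64.29 + 120.55 = 192.73.

193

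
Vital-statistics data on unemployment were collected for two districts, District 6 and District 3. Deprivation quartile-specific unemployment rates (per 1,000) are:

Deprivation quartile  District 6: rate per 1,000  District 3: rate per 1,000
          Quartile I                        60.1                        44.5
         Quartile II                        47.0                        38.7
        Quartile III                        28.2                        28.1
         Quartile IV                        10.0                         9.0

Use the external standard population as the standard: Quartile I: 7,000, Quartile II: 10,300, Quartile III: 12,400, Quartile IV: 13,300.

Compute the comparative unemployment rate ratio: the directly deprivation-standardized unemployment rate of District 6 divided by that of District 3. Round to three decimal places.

1.178

Standard total = 43,000; weights = 0.1628, 0.2395, 0.2884, 0.3093.
District 6: 0.1628×60.1 + 0.2395×47.0 + 0.2884×28.2 + 0.3093×10.0 = 32.2670 per 1,000.
District 3: 0.1628×44.5 + 0.2395×38.7 + 0.2884×28.1 + 0.3093×9.0 = 27.4012 per 1,000.
Ratio = 32.2670 ÷ 27.4012 = 1.17758.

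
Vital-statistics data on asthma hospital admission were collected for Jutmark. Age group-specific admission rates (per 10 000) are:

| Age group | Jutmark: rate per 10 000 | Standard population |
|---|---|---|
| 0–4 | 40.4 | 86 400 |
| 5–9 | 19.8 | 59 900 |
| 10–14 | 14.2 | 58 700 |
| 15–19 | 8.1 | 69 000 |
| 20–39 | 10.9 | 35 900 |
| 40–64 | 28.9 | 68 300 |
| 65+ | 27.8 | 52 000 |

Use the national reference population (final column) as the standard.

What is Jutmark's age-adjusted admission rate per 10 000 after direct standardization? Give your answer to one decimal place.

23.0

Standard total = 430 200; weights = 0.2008, 0.1392, 0.1364, 0.1604, 0.0834, 0.1588, 0.1209.
Standardized rate: 0.2008×40.4 + 0.1392×19.8 + 0.1364×14.2 + 0.1604×8.1 + 0.0834×10.9 + 0.1588×28.9 + 0.1209×27.8 = 22.9656 per 10 000.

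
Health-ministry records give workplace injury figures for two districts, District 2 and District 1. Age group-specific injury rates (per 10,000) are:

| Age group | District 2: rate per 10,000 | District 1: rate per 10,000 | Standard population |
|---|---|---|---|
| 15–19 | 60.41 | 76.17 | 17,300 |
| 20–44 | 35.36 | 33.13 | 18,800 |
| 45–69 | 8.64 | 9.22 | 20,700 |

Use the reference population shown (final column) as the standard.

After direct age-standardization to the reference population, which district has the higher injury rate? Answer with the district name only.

District 1

Standard total = 56,800; weights = 0.3046, 0.3310, 0.3644.
District 2: 0.3046×60.41 + 0.3310×35.36 + 0.3644×8.64 = 33.2519 per 10,000.
District 1: 0.3046×76.17 + 0.3310×33.13 + 0.3644×9.22 = 37.5253 per 10,000.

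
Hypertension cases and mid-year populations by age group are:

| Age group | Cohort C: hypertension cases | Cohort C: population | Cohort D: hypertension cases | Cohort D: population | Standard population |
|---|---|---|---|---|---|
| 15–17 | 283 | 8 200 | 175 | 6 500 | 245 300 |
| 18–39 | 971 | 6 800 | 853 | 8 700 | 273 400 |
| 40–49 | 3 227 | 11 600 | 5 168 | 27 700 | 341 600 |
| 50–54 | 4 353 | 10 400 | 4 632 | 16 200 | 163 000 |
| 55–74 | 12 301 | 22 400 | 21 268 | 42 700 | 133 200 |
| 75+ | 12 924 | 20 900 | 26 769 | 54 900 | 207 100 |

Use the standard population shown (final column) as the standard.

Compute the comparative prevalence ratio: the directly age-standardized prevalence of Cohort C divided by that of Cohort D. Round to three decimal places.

1.324

Age-specific rates per 1 000 for Cohort C: 34.512, 142.794, 278.190, 418.558, 549.152, 618.373.
For Cohort D: 26.923, 98.046, 186.570, 285.926, 498.080, 487.596.
Standard total = 1 363 600; weights = 0.1799, 0.2005, 0.2505, 0.1195, 0.0977, 0.1519.
Cohort C: 0.1799×34.512 + 0.2005×142.794 + 0.2505×278.190 + 0.1195×418.558 + 0.0977×549.152 + 0.1519×618.373 = 302.1211 per 1 000.
Cohort D: 0.1799×26.923 + 0.2005×98.046 + 0.2505×186.570 + 0.1195×285.926 + 0.0977×498.080 + 0.1519×487.596 = 228.1267 per 1 000.
Ratio = 302.1211 ÷ 228.1267 = 1.32436.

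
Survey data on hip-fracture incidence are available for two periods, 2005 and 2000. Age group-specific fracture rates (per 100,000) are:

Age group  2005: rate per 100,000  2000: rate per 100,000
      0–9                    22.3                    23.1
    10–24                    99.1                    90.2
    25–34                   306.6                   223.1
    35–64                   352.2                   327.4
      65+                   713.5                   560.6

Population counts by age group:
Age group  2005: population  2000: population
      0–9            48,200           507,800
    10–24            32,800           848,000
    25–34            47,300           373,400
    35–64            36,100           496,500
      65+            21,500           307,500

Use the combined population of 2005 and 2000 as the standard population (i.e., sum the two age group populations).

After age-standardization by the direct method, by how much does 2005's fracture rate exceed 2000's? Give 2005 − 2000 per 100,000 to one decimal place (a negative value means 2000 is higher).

Combined standard total = 2,719,100; weights = 0.2045, 0.3239, 0.1547, 0.1959, 0.1210.
2005: 0.2045×22.3 + 0.3239×99.1 + 0.1547×306.6 + 0.1959×352.2 + 0.1210×713.5 = 239.4160 per 100,000.
2000: 0.2045×23.1 + 0.3239×90.2 + 0.1547×223.1 + 0.1959×327.4 + 0.1210×560.6 = 200.4195 per 100,000.
Difference = 239.4160 − 200.4195 = 38.9965.

39.0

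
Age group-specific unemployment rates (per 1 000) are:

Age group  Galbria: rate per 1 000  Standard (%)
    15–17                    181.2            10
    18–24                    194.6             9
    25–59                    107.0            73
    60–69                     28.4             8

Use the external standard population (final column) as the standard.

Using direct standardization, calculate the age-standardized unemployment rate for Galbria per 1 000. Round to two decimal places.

Standard weights: 0.10, 0.09, 0.73, 0.08.
Standardized rate: 0.1000×181.2 + 0.0900×194.6 + 0.7300×107.0 + 0.0800×28.4 = 116.0160 per 1 000.

116.02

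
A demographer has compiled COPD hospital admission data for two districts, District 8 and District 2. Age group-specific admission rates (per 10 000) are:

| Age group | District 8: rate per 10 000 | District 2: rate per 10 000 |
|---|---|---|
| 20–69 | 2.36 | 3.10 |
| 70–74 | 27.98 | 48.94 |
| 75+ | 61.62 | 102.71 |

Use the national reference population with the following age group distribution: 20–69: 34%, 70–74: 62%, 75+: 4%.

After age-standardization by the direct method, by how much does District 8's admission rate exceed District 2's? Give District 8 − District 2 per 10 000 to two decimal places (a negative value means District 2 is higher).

-14.89

Standard weights: 0.34, 0.62, 0.04.
District 8: 0.3400×2.36 + 0.6200×27.98 + 0.0400×61.62 = 20.6148 per 10 000.
District 2: 0.3400×3.10 + 0.6200×48.94 + 0.0400×102.71 = 35.5052 per 10 000.
Difference = 20.6148 − 35.5052 = -14.8904.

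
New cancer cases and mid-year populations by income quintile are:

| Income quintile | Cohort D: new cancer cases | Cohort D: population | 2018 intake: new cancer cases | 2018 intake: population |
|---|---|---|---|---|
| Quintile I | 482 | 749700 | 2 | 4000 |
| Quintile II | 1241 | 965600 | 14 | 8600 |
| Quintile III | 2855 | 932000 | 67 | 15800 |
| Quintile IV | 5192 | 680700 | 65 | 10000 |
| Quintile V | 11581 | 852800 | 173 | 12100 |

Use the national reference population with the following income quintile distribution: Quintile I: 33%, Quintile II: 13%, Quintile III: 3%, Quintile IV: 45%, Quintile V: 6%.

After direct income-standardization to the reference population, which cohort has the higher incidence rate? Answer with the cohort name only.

Cohort D

Income-specific rates per 100000 for Cohort D: 64.29, 128.52, 306.33, 762.74, 1358.00.
For the 2018 intake: 50.00, 162.79, 424.05, 650.00, 1429.75.
Standard weights: 0.33, 0.13, 0.03, 0.45, 0.06.
Cohort D: 0.3300×64.29 + 0.1300×128.52 + 0.0300×306.33 + 0.4500×762.74 + 0.0600×1358.00 = 471.8289 per 100000.
The 2018 intake: 0.3300×50.00 + 0.1300×162.79 + 0.0300×424.05 + 0.4500×650.00 + 0.0600×1429.75 = 428.6694 per 100000.
The crude rates (510.69 vs 635.64) would put the 2018 intake higher, but that reflects its income composition; once standardized to a common income structure, Cohort D has the higher underlying rate.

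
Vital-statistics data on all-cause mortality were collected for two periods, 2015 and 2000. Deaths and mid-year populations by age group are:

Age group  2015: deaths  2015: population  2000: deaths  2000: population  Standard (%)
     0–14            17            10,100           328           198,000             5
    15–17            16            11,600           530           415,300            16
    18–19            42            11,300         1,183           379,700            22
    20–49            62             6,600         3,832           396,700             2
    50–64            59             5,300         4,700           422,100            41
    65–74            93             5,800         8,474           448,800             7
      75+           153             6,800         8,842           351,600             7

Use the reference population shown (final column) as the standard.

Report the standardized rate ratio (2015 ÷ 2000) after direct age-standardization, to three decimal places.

0.973

Age-specific rates per 100,000 for 2015: 168.32, 137.93, 371.68, 939.39, 1113.21, 1603.45, 2250.00.
For 2000: 165.66, 127.62, 311.56, 965.97, 1113.48, 1888.15, 2514.79.
Standard weights: 0.05, 0.16, 0.22, 0.02, 0.41, 0.07, 0.07.
2015: 0.0500×168.32 + 0.1600×137.93 + 0.2200×371.68 + 0.0200×939.39 + 0.4100×1113.21 + 0.0700×1603.45 + 0.0700×2250.00 = 857.1991 per 100,000.
2000: 0.0500×165.66 + 0.1600×127.62 + 0.2200×311.56 + 0.0200×965.97 + 0.4100×1113.48 + 0.0700×1888.15 + 0.0700×2514.79 = 881.2972 per 100,000.
Ratio = 857.1991 ÷ 881.2972 = 0.97266.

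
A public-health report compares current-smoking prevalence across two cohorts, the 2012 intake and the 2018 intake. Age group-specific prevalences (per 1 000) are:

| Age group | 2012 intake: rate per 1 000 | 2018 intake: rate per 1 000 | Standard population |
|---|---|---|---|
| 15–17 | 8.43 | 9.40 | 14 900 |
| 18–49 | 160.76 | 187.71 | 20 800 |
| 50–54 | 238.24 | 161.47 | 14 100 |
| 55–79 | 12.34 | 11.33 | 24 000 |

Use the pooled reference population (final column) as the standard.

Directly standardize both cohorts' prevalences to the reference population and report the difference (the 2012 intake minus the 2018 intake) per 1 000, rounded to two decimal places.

7.20

Standard total = 73 800; weights = 0.2019, 0.2818, 0.1911, 0.3252.
The 2012 intake: 0.2019×8.43 + 0.2818×160.76 + 0.1911×238.24 + 0.3252×12.34 = 96.5414 per 1 000.
The 2018 intake: 0.2019×9.40 + 0.2818×187.71 + 0.1911×161.47 + 0.3252×11.33 = 89.3371 per 1 000.
Difference = 96.5414 − 89.3371 = 7.2044.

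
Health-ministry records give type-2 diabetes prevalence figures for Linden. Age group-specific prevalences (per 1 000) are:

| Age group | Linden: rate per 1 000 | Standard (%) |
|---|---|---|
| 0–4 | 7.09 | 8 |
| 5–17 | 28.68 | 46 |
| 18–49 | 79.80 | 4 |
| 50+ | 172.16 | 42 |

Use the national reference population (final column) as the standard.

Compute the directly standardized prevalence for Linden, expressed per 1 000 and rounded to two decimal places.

Standard weights: 0.08, 0.46, 0.04, 0.42.
Standardized rate: 0.0800×7.09 + 0.4600×28.68 + 0.0400×79.80 + 0.4200×172.16 = 89.2592 per 1 000.

89.26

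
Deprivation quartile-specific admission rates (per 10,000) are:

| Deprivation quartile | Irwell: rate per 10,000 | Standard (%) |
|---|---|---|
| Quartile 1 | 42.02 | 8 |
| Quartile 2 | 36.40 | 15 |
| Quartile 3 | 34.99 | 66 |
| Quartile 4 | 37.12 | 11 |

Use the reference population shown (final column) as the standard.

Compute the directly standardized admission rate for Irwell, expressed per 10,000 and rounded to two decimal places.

36.00

Standard weights: 0.08, 0.15, 0.66, 0.11.
Standardized rate: 0.0800×42.02 + 0.1500×36.40 + 0.6600×34.99 + 0.1100×37.12 = 35.9982 per 10,000.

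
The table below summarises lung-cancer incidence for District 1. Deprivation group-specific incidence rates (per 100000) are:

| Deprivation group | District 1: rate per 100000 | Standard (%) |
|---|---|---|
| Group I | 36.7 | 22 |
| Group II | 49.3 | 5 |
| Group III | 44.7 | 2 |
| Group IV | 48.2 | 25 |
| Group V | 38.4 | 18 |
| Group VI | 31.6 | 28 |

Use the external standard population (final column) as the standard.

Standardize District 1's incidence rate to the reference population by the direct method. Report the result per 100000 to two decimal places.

39.24

Standard weights: 0.22, 0.05, 0.02, 0.25, 0.18, 0.28.
Standardized rate: 0.2200×36.7 + 0.0500×49.3 + 0.0200×44.7 + 0.2500×48.2 + 0.1800×38.4 + 0.2800×31.6 = 39.2430 per 100000.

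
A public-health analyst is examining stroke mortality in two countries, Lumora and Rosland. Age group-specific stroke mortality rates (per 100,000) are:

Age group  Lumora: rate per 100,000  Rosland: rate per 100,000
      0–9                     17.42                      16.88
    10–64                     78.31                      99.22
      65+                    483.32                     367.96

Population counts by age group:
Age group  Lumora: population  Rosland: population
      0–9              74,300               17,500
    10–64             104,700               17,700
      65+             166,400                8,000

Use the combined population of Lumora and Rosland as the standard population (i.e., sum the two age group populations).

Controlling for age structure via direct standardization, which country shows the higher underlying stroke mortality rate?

Combined standard total = 388,600; weights = 0.2362, 0.3150, 0.4488.
Lumora: 0.2362×17.42 + 0.3150×78.31 + 0.4488×483.32 = 245.6904 per 100,000.
Rosland: 0.2362×16.88 + 0.3150×99.22 + 0.4488×367.96 = 200.3766 per 100,000.

Lumora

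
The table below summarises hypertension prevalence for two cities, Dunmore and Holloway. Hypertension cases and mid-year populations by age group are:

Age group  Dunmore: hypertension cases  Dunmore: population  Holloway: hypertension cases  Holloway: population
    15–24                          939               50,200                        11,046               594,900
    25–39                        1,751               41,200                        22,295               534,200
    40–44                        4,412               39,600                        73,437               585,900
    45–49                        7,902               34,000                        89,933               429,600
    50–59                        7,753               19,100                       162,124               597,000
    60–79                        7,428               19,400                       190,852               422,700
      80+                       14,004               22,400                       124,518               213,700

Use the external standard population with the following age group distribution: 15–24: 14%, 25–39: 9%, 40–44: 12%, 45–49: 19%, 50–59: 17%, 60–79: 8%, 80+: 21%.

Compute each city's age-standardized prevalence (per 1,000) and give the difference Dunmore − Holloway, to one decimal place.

29.1

Age-specific rates per 1,000 for Dunmore: 18.705, 42.500, 111.414, 232.412, 405.916, 382.887, 625.179.
For Holloway: 18.568, 41.735, 125.341, 209.341, 271.564, 451.507, 582.677.
Standard weights: 0.14, 0.09, 0.12, 0.19, 0.17, 0.08, 0.21.
Dunmore: 0.1400×18.705 + 0.0900×42.500 + 0.1200×111.414 + 0.1900×232.412 + 0.1700×405.916 + 0.0800×382.887 + 0.2100×625.179 = 294.8958 per 1,000.
Holloway: 0.1400×18.568 + 0.0900×41.735 + 0.1200×125.341 + 0.1900×209.341 + 0.1700×271.564 + 0.0800×451.507 + 0.2100×582.677 = 265.8200 per 1,000.
Difference = 294.8958 − 265.8200 = 29.0759.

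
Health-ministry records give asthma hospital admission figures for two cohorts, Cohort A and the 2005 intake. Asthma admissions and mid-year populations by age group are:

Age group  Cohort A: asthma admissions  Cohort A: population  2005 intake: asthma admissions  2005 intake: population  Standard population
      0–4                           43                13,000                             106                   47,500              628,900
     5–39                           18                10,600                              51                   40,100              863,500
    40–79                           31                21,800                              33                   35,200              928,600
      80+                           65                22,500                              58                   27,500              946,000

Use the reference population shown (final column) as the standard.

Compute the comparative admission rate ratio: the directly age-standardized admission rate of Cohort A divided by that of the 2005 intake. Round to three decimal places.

1.416

Age-specific rates per 10,000 for Cohort A: 33.08, 16.98, 14.22, 28.89.
For the 2005 intake: 22.32, 12.72, 9.38, 21.09.
Standard total = 3,367,000; weights = 0.1868, 0.2565, 0.2758, 0.2810.
Cohort A: 0.1868×33.08 + 0.2565×16.98 + 0.2758×14.22 + 0.2810×28.89 = 22.5717 per 10,000.
The 2005 intake: 0.1868×22.32 + 0.2565×12.72 + 0.2758×9.38 + 0.2810×21.09 = 15.9413 per 10,000.
Ratio = 22.5717 ÷ 15.9413 = 1.41593.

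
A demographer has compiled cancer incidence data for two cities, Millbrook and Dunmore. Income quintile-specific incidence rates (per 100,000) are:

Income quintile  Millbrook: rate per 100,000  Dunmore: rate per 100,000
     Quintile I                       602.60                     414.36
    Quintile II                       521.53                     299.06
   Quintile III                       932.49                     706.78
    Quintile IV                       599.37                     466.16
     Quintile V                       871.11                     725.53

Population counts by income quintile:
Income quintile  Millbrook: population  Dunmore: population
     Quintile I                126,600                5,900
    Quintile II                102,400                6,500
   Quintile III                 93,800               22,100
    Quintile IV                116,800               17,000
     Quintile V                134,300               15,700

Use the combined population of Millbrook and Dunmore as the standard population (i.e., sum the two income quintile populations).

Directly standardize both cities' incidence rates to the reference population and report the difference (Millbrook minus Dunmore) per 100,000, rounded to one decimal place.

179.4

Combined standard total = 641,100; weights = 0.2067, 0.1699, 0.1808, 0.2087, 0.2340.
Millbrook: 0.2067×602.60 + 0.1699×521.53 + 0.1808×932.49 + 0.2087×599.37 + 0.2340×871.11 = 710.6176 per 100,000.
Dunmore: 0.2067×414.36 + 0.1699×299.06 + 0.1808×706.78 + 0.2087×466.16 + 0.2340×725.53 = 531.2554 per 100,000.
Difference = 710.6176 − 531.2554 = 179.3621.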